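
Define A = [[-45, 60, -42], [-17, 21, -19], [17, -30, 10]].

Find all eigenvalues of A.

Compute the characteristic polynomial p(λ) = det(λI - A).
Cofactor expansion gives p(λ) = λ^3 + 14λ^2 - 21λ - 594.
Rational-root test: λ = -9 gives p(-9) = 0.
Dividing by (λ + 9) leaves λ^2 + 5λ - 66.
The quadratic factors as (λ + 11)·(λ - 6).
Eigenvalues: -11, -9, 6.

-11, -9, 6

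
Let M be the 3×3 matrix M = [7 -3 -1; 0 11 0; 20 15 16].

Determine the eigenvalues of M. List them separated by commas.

Compute the characteristic polynomial p(μ) = det(μI - M).
Cofactor expansion gives p(μ) = μ^3 - 34μ^2 + 385μ - 1452.
Since p(11) = 0, μ = 11 is a root.
Dividing by (μ - 11) leaves μ^2 - 23μ + 132.
The quadratic factors as (μ - 11)·(μ - 12).
Eigenvalues: 11, 11, 12.

11, 11, 12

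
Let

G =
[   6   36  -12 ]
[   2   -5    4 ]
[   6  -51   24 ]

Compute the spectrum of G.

Set up det(rI - G) = 0.
Expanding along the first row, p(r) = r^3 - 25r^2 + 198r - 504.
Since p(7) = 0, r = 7 is a root.
Dividing by (r - 7) leaves r^2 - 18r + 72.
The quadratic factors as (r - 6)·(r - 12).
Eigenvalues: 6, 7, 12.

6, 7, 12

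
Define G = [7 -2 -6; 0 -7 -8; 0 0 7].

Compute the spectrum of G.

G is upper triangular, so its eigenvalues are the diagonal entries.
Diagonal: 7, -7, 7.

-7, 7, 7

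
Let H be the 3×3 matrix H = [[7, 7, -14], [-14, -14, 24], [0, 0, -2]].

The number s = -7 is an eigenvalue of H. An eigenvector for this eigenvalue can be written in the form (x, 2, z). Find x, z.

-1, 0

We need (H + 7I)v = 0.
H + 7I = [[14, 7, -14], [-14, -7, 24], [0, 0, 5]].
Row 1: (14)·x + (7)·2 + (-14)·z = 0
Row 2: (-14)·x + (-7)·2 + (24)·z = 0
Row 3: (0)·x + (0)·2 + (5)·z = 0
Solving gives x = -1, z = 0.
Check: H·(-1, 2, 0) = (7, -14, 0) = -7·(-1, 2, 0).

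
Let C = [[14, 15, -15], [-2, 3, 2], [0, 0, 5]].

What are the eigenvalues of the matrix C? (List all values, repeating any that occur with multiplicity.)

Compute the characteristic polynomial p(λ) = det(λI - C).
Expanding along the first row, p(λ) = λ^3 - 22λ^2 + 157λ - 360.
Rational-root test: λ = 9 gives p(9) = 0.
Dividing by (λ - 9) leaves λ^2 - 13λ + 40.
The quadratic factors as (λ - 5)·(λ - 8).
Eigenvalues: 5, 8, 9.

5, 8, 9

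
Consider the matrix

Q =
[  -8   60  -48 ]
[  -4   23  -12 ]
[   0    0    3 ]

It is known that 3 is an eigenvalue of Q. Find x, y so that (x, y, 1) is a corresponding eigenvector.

We need (Q - 3I)v = 0.
Q - 3I = [[-11, 60, -48], [-4, 20, -12], [0, 0, 0]].
Row 1: (-11)·x + (60)·y + (-48)·1 = 0
Row 2: (-4)·x + (20)·y + (-12)·1 = 0
Row 3: (0)·x + (0)·y + (0)·1 = 0
Solving gives x = 12, y = 3.
Check: Q·(12, 3, 1) = (36, 9, 3) = 3·(12, 3, 1).

12, 3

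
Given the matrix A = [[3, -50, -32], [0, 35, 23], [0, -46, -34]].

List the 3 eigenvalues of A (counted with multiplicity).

Compute the characteristic polynomial p(r) = det(rI - A).
Expanding the 3×3 determinant: p(r) = r^3 - 4r^2 - 129r + 396.
Try r = 3: p(3) = 0, so 3 is a root.
Factor out (r - 3): p(r) = (r - 3)·(r^2 - r - 132).
The quadratic factors as (r + 11)·(r - 12).
Eigenvalues: -11, 3, 12.

-11, 3, 12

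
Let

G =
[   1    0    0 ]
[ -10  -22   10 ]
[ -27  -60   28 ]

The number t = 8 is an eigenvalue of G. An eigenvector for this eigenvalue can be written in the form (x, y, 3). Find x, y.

0, 1

We need (G - 8I)v = 0.
G - 8I = [[-7, 0, 0], [-10, -30, 10], [-27, -60, 20]].
Row 1: (-7)·x + (0)·y + (0)·3 = 0
Row 2: (-10)·x + (-30)·y + (10)·3 = 0
Row 3: (-27)·x + (-60)·y + (20)·3 = 0
Solving gives x = 0, y = 1.
Check: G·(0, 1, 3) = (0, 8, 24) = 8·(0, 1, 3).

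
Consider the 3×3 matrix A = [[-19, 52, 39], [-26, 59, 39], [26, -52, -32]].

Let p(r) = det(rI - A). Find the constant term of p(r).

294

p(r) = r^3 - 8r^2 - 35r + 294.
The constant term is 294.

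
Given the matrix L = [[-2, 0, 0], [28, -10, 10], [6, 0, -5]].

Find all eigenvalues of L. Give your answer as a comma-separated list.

-10, -5, -2

Compute the characteristic polynomial p(r) = det(rI - L).
Expanding along the first row, p(r) = r^3 + 17r^2 + 80r + 100.
Rational-root test: r = -5 gives p(-5) = 0.
Dividing by (r + 5) leaves r^2 + 12r + 20.
The quadratic factors as (r + 10)·(r + 2).
Eigenvalues: -10, -5, -2.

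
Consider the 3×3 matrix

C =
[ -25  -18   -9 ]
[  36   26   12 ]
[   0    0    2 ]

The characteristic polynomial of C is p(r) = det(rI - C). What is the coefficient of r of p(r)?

p(r) = r^3 - 3r^2 + 4.
The coefficient of r is 0.

0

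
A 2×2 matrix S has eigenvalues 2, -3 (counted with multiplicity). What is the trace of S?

-1

trace(S) is the sum of the eigenvalues: (2) + (-3) = -1.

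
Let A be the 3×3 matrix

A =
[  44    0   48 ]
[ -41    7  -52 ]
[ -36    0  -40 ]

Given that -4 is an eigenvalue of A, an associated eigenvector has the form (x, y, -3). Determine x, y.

3, -3

We need (A + 4I)v = 0.
A + 4I = [[48, 0, 48], [-41, 11, -52], [-36, 0, -36]].
Row 1: (48)·x + (0)·y + (48)·-3 = 0
Row 2: (-41)·x + (11)·y + (-52)·-3 = 0
Row 3: (-36)·x + (0)·y + (-36)·-3 = 0
Solving gives x = 3, y = -3.
Check: A·(3, -3, -3) = (-12, 12, 12) = -4·(3, -3, -3).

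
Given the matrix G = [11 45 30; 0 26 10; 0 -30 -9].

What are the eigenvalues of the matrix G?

Compute the characteristic polynomial p(μ) = det(μI - G).
Expanding the 3×3 determinant: p(μ) = μ^3 - 28μ^2 + 253μ - 726.
Since p(6) = 0, μ = 6 is a root.
Factor out (μ - 6): p(μ) = (μ - 6)·(μ^2 - 22μ + 121).
The quadratic factor is (μ - 11)^2.
Eigenvalues: 6, 11, 11.

6, 11, 11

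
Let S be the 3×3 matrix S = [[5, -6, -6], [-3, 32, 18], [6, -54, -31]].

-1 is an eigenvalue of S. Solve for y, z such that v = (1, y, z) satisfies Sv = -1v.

We need (S + 1I)v = 0.
S + 1I = [[6, -6, -6], [-3, 33, 18], [6, -54, -30]].
Row 1: (6)·1 + (-6)·y + (-6)·z = 0
Row 2: (-3)·1 + (33)·y + (18)·z = 0
Row 3: (6)·1 + (-54)·y + (-30)·z = 0
Solving gives y = -1, z = 2.
Check: S·(1, -1, 2) = (-1, 1, -2) = -1·(1, -1, 2).

-1, 2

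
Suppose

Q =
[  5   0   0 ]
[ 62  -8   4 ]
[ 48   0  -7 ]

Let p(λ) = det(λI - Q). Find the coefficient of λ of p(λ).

-19

p(λ) = λ^3 + 10λ^2 - 19λ - 280.
The coefficient of λ is -19.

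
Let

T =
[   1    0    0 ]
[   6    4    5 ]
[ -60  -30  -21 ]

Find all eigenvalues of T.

-11, -6, 1

The characteristic polynomial is p(t) = det(tI - T).
Expanding along the first row, p(t) = t^3 + 16t^2 + 49t - 66.
Rational-root test: t = 1 gives p(1) = 0.
Dividing by (t - 1) leaves t^2 + 17t + 66.
The quadratic factors as (t + 11)·(t + 6).
Eigenvalues: -11, -6, 1.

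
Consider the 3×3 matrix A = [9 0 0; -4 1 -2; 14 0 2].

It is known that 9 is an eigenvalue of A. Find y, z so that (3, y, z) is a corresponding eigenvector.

We need (A - 9I)v = 0.
A - 9I = [[0, 0, 0], [-4, -8, -2], [14, 0, -7]].
Row 1: (0)·3 + (0)·y + (0)·z = 0
Row 2: (-4)·3 + (-8)·y + (-2)·z = 0
Row 3: (14)·3 + (0)·y + (-7)·z = 0
Solving gives y = -3, z = 6.
Check: A·(3, -3, 6) = (27, -27, 54) = 9·(3, -3, 6).

-3, 6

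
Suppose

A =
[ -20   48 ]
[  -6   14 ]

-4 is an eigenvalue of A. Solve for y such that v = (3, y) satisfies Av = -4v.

1

We need (A + 4I)v = 0.
A + 4I = [[-16, 48], [-6, 18]].
Row 1: (-16)·3 + (48)·y = 0
Row 2: (-6)·3 + (18)·y = 0
Solving gives y = 1.
Check: A·(3, 1) = (-12, -4) = -4·(3, 1).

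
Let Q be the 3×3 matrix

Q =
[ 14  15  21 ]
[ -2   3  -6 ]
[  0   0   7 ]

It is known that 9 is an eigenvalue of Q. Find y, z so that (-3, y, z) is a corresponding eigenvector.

1, 0

We need (Q - 9I)v = 0.
Q - 9I = [[5, 15, 21], [-2, -6, -6], [0, 0, -2]].
Row 1: (5)·-3 + (15)·y + (21)·z = 0
Row 2: (-2)·-3 + (-6)·y + (-6)·z = 0
Row 3: (0)·-3 + (0)·y + (-2)·z = 0
Solving gives y = 1, z = 0.
Check: Q·(-3, 1, 0) = (-27, 9, 0) = 9·(-3, 1, 0).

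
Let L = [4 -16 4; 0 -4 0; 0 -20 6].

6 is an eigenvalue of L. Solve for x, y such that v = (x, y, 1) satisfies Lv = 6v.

2, 0

We need (L - 6I)v = 0.
L - 6I = [[-2, -16, 4], [0, -10, 0], [0, -20, 0]].
Row 1: (-2)·x + (-16)·y + (4)·1 = 0
Row 2: (0)·x + (-10)·y + (0)·1 = 0
Row 3: (0)·x + (-20)·y + (0)·1 = 0
Solving gives x = 2, y = 0.
Check: L·(2, 0, 1) = (12, 0, 6) = 6·(2, 0, 1).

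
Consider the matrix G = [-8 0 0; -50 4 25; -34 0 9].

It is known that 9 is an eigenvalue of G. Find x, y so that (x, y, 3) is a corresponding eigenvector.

0, 15

We need (G - 9I)v = 0.
G - 9I = [[-17, 0, 0], [-50, -5, 25], [-34, 0, 0]].
Row 1: (-17)·x + (0)·y + (0)·3 = 0
Row 2: (-50)·x + (-5)·y + (25)·3 = 0
Row 3: (-34)·x + (0)·y + (0)·3 = 0
Solving gives x = 0, y = 15.
Check: G·(0, 15, 3) = (0, 135, 27) = 9·(0, 15, 3).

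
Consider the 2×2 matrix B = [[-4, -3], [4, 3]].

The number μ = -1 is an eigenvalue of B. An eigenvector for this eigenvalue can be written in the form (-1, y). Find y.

We need (B + 1I)v = 0.
B + 1I = [[-3, -3], [4, 4]].
Row 1: (-3)·-1 + (-3)·y = 0
Row 2: (4)·-1 + (4)·y = 0
Solving gives y = 1.
Check: B·(-1, 1) = (1, -1) = -1·(-1, 1).

1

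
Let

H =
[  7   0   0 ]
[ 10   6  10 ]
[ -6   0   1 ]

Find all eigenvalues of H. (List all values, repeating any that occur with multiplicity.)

The characteristic polynomial is p(μ) = det(μI - H).
Cofactor expansion gives p(μ) = μ^3 - 14μ^2 + 55μ - 42.
Since p(6) = 0, μ = 6 is a root.
Factor out (μ - 6): p(μ) = (μ - 6)·(μ^2 - 8μ + 7).
The quadratic factors as (μ - 1)·(μ - 7).
Eigenvalues: 1, 6, 7.

1, 6, 7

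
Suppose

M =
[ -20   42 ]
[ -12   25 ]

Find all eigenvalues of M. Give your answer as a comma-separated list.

det(M - λI) = (-20 - λ)(25 - λ) - (42)·(-12) = λ^2 - 5λ + 4.
This factors as (λ - 1)·(λ - 4) = 0.
Eigenvalues: 1, 4.

1, 4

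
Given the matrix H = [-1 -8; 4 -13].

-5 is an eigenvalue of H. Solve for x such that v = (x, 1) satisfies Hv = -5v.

2

We need (H + 5I)v = 0.
H + 5I = [[4, -8], [4, -8]].
Row 1: (4)·x + (-8)·1 = 0
Row 2: (4)·x + (-8)·1 = 0
Solving gives x = 2.
Check: H·(2, 1) = (-10, -5) = -5·(2, 1).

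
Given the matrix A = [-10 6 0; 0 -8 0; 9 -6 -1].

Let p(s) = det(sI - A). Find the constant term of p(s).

80

p(s) = s^3 + 19s^2 + 98s + 80.
The constant term is 80.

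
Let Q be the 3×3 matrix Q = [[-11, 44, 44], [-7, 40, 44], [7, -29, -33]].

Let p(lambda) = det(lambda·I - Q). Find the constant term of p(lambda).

p(lambda) = lambda^3 + 4·lambda^2 - 121·lambda - 484.
The constant term is -484.

-484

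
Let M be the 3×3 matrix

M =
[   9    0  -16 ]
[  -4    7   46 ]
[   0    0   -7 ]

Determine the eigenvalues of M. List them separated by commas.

Compute the characteristic polynomial p(λ) = det(λI - M).
Expanding along the first row, p(λ) = λ^3 - 9λ^2 - 49λ + 441.
Try λ = 7: p(7) = 0, so 7 is a root.
Factor out (λ - 7): p(λ) = (λ - 7)·(λ^2 - 2λ - 63).
The quadratic factors as (λ + 7)·(λ - 9).
Eigenvalues: -7, 7, 9.

-7, 7, 9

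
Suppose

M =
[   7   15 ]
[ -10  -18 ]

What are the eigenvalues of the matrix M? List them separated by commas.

-8, -3

det(M - lambda·I) = (7 - lambda)(-18 - lambda) - (15)·(-10) = lambda^2 + 11·lambda + 24.
This factors as (lambda + 8)·(lambda + 3) = 0.
Eigenvalues: -8, -3.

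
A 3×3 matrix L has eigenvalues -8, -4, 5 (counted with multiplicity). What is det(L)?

160

det(L) is the product of the eigenvalues: (-8) · (-4) · (5) = 160.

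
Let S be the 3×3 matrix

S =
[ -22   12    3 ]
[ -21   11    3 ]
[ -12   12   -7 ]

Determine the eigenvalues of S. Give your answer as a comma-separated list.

-10, -7, -1

The characteristic polynomial is p(s) = det(sI - S).
Cofactor expansion gives p(s) = s^3 + 18s^2 + 87s + 70.
Rational-root test: s = -7 gives p(-7) = 0.
Dividing by (s + 7) leaves s^2 + 11s + 10.
The quadratic factors as (s + 10)·(s + 1).
Eigenvalues: -10, -7, -1.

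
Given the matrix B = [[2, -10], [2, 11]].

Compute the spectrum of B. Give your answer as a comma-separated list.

det(B - rI) = (2 - r)(11 - r) - (-10)·(2) = r^2 - 13r + 42.
This factors as (r - 6)·(r - 7) = 0.
Eigenvalues: 6, 7.

6, 7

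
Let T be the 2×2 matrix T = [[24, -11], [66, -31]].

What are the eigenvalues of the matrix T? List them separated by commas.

-9, 2

det(T - λI) = (24 - λ)(-31 - λ) - (-11)·(66) = λ^2 + 7λ - 18.
This factors as (λ + 9)·(λ - 2) = 0.
Eigenvalues: -9, 2.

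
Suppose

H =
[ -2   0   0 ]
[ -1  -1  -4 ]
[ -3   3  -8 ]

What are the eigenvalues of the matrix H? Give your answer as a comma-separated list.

-5, -4, -2

Set up det(λI - H) = 0.
Expanding the 3×3 determinant: p(λ) = λ^3 + 11λ^2 + 38λ + 40.
Since p(-4) = 0, λ = -4 is a root.
Dividing by (λ + 4) leaves λ^2 + 7λ + 10.
The quadratic factors as (λ + 5)·(λ + 2).
Eigenvalues: -5, -4, -2.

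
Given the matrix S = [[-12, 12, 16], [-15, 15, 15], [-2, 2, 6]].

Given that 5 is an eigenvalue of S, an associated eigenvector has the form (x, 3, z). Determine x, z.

We need (S - 5I)v = 0.
S - 5I = [[-17, 12, 16], [-15, 10, 15], [-2, 2, 1]].
Row 1: (-17)·x + (12)·3 + (16)·z = 0
Row 2: (-15)·x + (10)·3 + (15)·z = 0
Row 3: (-2)·x + (2)·3 + (1)·z = 0
Solving gives x = 4, z = 2.
Check: S·(4, 3, 2) = (20, 15, 10) = 5·(4, 3, 2).

4, 2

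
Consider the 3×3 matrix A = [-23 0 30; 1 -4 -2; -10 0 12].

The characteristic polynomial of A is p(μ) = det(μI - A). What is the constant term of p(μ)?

p(μ) = μ^3 + 15μ^2 + 68μ + 96.
The constant term is 96.

96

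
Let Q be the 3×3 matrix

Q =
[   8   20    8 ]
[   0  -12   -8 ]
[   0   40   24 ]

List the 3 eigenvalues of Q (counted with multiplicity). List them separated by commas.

Compute the characteristic polynomial p(λ) = det(λI - Q).
Expanding along the first row, p(λ) = λ^3 - 20λ^2 + 128λ - 256.
Since p(4) = 0, λ = 4 is a root.
Factor out (λ - 4): p(λ) = (λ - 4)·(λ^2 - 16λ + 64).
The quadratic factor is (λ - 8)^2.
Eigenvalues: 4, 8, 8.

4, 8, 8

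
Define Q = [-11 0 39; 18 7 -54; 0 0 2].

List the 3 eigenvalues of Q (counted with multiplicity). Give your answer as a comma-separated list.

Compute the characteristic polynomial p(μ) = det(μI - Q).
Expanding the 3×3 determinant: p(μ) = μ^3 + 2μ^2 - 85μ + 154.
Rational-root test: μ = 2 gives p(2) = 0.
Dividing by (μ - 2) leaves μ^2 + 4μ - 77.
The quadratic factors as (μ + 11)·(μ - 7).
Eigenvalues: -11, 2, 7.

-11, 2, 7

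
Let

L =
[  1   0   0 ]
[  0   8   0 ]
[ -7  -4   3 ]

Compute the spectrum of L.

L is lower triangular, so its eigenvalues are the diagonal entries.
Diagonal: 1, 8, 3.

1, 3, 8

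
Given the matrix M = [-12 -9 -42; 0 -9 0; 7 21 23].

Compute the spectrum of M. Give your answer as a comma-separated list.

-9, 2, 9

The characteristic polynomial is p(μ) = det(μI - M).
Expanding along the first row, p(μ) = μ^3 - 2μ^2 - 81μ + 162.
Rational-root test: μ = 2 gives p(2) = 0.
Dividing by (μ - 2) leaves μ^2 - 81.
The quadratic factors as (μ + 9)·(μ - 9).
Eigenvalues: -9, 2, 9.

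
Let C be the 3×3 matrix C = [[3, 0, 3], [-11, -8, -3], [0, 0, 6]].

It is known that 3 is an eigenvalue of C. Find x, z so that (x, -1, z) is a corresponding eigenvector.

1, 0

We need (C - 3I)v = 0.
C - 3I = [[0, 0, 3], [-11, -11, -3], [0, 0, 3]].
Row 1: (0)·x + (0)·-1 + (3)·z = 0
Row 2: (-11)·x + (-11)·-1 + (-3)·z = 0
Row 3: (0)·x + (0)·-1 + (3)·z = 0
Solving gives x = 1, z = 0.
Check: C·(1, -1, 0) = (3, -3, 0) = 3·(1, -1, 0).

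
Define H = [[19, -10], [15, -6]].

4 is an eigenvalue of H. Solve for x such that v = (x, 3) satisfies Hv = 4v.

We need (H - 4I)v = 0.
H - 4I = [[15, -10], [15, -10]].
Row 1: (15)·x + (-10)·3 = 0
Row 2: (15)·x + (-10)·3 = 0
Solving gives x = 2.
Check: H·(2, 3) = (8, 12) = 4·(2, 3).

2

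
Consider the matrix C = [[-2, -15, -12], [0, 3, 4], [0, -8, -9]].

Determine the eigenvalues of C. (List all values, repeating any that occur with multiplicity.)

-5, -2, -1

Compute the characteristic polynomial p(λ) = det(λI - C).
Expanding the 3×3 determinant: p(λ) = λ^3 + 8λ^2 + 17λ + 10.
Try λ = -5: p(-5) = 0, so -5 is a root.
Dividing by (λ + 5) leaves λ^2 + 3λ + 2.
The quadratic factors as (λ + 2)·(λ + 1).
Eigenvalues: -5, -2, -1.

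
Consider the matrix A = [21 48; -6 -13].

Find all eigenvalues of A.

3, 5

det(A - rI) = (21 - r)(-13 - r) - (48)·(-6) = r^2 - 8r + 15.
This factors as (r - 3)·(r - 5) = 0.
Eigenvalues: 3, 5.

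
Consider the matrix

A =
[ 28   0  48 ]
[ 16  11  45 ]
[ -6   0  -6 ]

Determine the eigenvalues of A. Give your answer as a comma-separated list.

10, 11, 12

The characteristic polynomial is p(t) = det(tI - A).
Expanding the 3×3 determinant: p(t) = t^3 - 33t^2 + 362t - 1320.
Since p(12) = 0, t = 12 is a root.
Dividing by (t - 12) leaves t^2 - 21t + 110.
The quadratic factors as (t - 10)·(t - 11).
Eigenvalues: 10, 11, 12.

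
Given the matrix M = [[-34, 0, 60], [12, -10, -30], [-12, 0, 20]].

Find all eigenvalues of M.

Set up det(λI - M) = 0.
Expanding the 3×3 determinant: p(λ) = λ^3 + 24λ^2 + 180λ + 400.
Since p(-10) = 0, λ = -10 is a root.
Factor out (λ + 10): p(λ) = (λ + 10)·(λ^2 + 14λ + 40).
The quadratic factors as (λ + 10)·(λ + 4).
Eigenvalues: -10, -10, -4.

-10, -10, -4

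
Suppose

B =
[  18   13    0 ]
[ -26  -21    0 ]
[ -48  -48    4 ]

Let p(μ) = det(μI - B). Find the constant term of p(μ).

p(μ) = μ^3 - μ^2 - 52μ + 160.
The constant term is 160.

160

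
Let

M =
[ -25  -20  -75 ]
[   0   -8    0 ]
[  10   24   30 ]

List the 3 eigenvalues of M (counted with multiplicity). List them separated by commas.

Compute the characteristic polynomial p(r) = det(rI - M).
Cofactor expansion gives p(r) = r^3 + 3r^2 - 40r.
Try r = 0: p(0) = 0, so 0 is a root.
Factor out r: p(r) = r·(r^2 + 3r - 40).
The quadratic factors as (r + 8)·(r - 5).
Eigenvalues: -8, 0, 5.

-8, 0, 5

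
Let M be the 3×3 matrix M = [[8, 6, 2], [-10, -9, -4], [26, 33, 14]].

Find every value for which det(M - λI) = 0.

Set up det(λI - M) = 0.
Expanding along the first row, p(λ) = λ^3 - 13λ^2 + 54λ - 72.
Since p(3) = 0, λ = 3 is a root.
Factor out (λ - 3): p(λ) = (λ - 3)·(λ^2 - 10λ + 24).
The quadratic factors as (λ - 4)·(λ - 6).
Eigenvalues: 3, 4, 6.

3, 4, 6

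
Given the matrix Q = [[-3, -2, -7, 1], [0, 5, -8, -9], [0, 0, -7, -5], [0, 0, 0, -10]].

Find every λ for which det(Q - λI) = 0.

-10, -7, -3, 5

Q is upper triangular, so its eigenvalues are the diagonal entries.
Diagonal: -3, 5, -7, -10.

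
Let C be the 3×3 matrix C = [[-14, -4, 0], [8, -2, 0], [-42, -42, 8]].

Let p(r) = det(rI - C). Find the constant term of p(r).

-480

p(r) = r^3 + 8r^2 - 68r - 480.
The constant term is -480.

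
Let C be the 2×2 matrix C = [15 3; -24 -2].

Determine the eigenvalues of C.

det(C - rI) = (15 - r)(-2 - r) - (3)·(-24) = r^2 - 13r + 42.
This factors as (r - 6)·(r - 7) = 0.
Eigenvalues: 6, 7.

6, 7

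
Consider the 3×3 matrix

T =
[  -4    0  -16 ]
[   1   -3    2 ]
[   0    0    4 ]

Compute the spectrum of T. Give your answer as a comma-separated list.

Compute the characteristic polynomial p(λ) = det(λI - T).
Expanding the 3×3 determinant: p(λ) = λ^3 + 3λ^2 - 16λ - 48.
Try λ = -4: p(-4) = 0, so -4 is a root.
Dividing by (λ + 4) leaves λ^2 - λ - 12.
The quadratic factors as (λ + 3)·(λ - 4).
Eigenvalues: -4, -3, 4.

-4, -3, 4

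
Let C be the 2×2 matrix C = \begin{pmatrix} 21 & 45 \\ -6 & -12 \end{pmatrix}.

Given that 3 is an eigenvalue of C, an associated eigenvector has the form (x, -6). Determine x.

We need (C - 3I)v = 0.
C - 3I = [[18, 45], [-6, -15]].
Row 1: (18)·x + (45)·-6 = 0
Row 2: (-6)·x + (-15)·-6 = 0
Solving gives x = 15.
Check: C·(15, -6) = (45, -18) = 3·(15, -6).

15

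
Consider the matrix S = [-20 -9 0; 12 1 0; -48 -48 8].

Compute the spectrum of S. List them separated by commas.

-11, -8, 8

Set up det(rI - S) = 0.
Expanding along the first row, p(r) = r^3 + 11r^2 - 64r - 704.
Try r = -8: p(-8) = 0, so -8 is a root.
Factor out (r + 8): p(r) = (r + 8)·(r^2 + 3r - 88).
The quadratic factors as (r + 11)·(r - 8).
Eigenvalues: -11, -8, 8.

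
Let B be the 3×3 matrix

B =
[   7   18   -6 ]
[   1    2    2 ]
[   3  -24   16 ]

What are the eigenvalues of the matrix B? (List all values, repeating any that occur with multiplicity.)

7, 8, 10

Set up det(sI - B) = 0.
Cofactor expansion gives p(s) = s^3 - 25s^2 + 206s - 560.
Since p(7) = 0, s = 7 is a root.
Factor out (s - 7): p(s) = (s - 7)·(s^2 - 18s + 80).
The quadratic factors as (s - 8)·(s - 10).
Eigenvalues: 7, 8, 10.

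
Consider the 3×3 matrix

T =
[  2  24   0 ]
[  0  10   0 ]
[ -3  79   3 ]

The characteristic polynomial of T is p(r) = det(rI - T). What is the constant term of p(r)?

p(r) = r^3 - 15r^2 + 56r - 60.
The constant term is -60.

-60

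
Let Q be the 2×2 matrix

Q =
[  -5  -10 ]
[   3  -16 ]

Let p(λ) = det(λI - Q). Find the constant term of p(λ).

p(λ) = λ^2 + 21λ + 110.
The constant term is 110.

110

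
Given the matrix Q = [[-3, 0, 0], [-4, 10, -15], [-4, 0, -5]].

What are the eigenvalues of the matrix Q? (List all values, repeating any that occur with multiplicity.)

-5, -3, 10

The characteristic polynomial is p(t) = det(tI - Q).
Expanding along the first row, p(t) = t^3 - 2t^2 - 65t - 150.
Try t = -3: p(-3) = 0, so -3 is a root.
Factor out (t + 3): p(t) = (t + 3)·(t^2 - 5t - 50).
The quadratic factors as (t + 5)·(t - 10).
Eigenvalues: -5, -3, 10.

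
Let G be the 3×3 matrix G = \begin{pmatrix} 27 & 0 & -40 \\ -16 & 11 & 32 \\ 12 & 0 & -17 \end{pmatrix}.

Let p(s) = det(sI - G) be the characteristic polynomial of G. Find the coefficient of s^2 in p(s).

The coefficient of s^2 of det(sI - G) is −trace(G).
trace(G) = (27) + (11) + (-17) = 21, so the coefficient is -21.

-21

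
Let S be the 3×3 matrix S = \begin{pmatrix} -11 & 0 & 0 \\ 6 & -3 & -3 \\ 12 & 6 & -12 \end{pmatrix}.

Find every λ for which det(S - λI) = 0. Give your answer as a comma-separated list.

Compute the characteristic polynomial p(t) = det(tI - S).
Expanding along the first row, p(t) = t^3 + 26t^2 + 219t + 594.
Try t = -6: p(-6) = 0, so -6 is a root.
Dividing by (t + 6) leaves t^2 + 20t + 99.
The quadratic factors as (t + 11)·(t + 9).
Eigenvalues: -11, -9, -6.

-11, -9, -6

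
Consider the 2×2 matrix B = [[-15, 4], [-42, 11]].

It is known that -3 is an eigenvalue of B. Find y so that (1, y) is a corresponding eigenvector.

We need (B + 3I)v = 0.
B + 3I = [[-12, 4], [-42, 14]].
Row 1: (-12)·1 + (4)·y = 0
Row 2: (-42)·1 + (14)·y = 0
Solving gives y = 3.
Check: B·(1, 3) = (-3, -9) = -3·(1, 3).

3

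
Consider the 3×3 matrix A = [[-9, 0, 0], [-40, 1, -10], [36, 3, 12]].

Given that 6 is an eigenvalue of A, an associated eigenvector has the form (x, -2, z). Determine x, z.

We need (A - 6I)v = 0.
A - 6I = [[-15, 0, 0], [-40, -5, -10], [36, 3, 6]].
Row 1: (-15)·x + (0)·-2 + (0)·z = 0
Row 2: (-40)·x + (-5)·-2 + (-10)·z = 0
Row 3: (36)·x + (3)·-2 + (6)·z = 0
Solving gives x = 0, z = 1.
Check: A·(0, -2, 1) = (0, -12, 6) = 6·(0, -2, 1).

0, 1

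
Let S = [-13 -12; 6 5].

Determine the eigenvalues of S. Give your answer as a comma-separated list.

det(S - λI) = (-13 - λ)(5 - λ) - (-12)·(6) = λ^2 + 8λ + 7.
This factors as (λ + 7)·(λ + 1) = 0.
Eigenvalues: -7, -1.

-7, -1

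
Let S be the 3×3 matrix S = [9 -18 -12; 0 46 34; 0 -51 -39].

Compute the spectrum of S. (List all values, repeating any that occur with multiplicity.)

-5, 9, 12

The characteristic polynomial is p(t) = det(tI - S).
Expanding the 3×3 determinant: p(t) = t^3 - 16t^2 + 3t + 540.
Rational-root test: t = 9 gives p(9) = 0.
Dividing by (t - 9) leaves t^2 - 7t - 60.
The quadratic factors as (t + 5)·(t - 12).
Eigenvalues: -5, 9, 12.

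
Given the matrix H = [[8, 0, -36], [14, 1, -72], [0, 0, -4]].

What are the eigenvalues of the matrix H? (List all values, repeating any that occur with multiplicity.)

-4, 1, 8

Compute the characteristic polynomial p(λ) = det(λI - H).
Cofactor expansion gives p(λ) = λ^3 - 5λ^2 - 28λ + 32.
Rational-root test: λ = 8 gives p(8) = 0.
Factor out (λ - 8): p(λ) = (λ - 8)·(λ^2 + 3λ - 4).
The quadratic factors as (λ + 4)·(λ - 1).
Eigenvalues: -4, 1, 8.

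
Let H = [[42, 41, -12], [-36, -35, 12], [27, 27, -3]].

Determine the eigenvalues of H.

-3, 1, 6

Compute the characteristic polynomial p(μ) = det(μI - H).
Cofactor expansion gives p(μ) = μ^3 - 4μ^2 - 15μ + 18.
Try μ = 1: p(1) = 0, so 1 is a root.
Dividing by (μ - 1) leaves μ^2 - 3μ - 18.
The quadratic factors as (μ + 3)·(μ - 6).
Eigenvalues: -3, 1, 6.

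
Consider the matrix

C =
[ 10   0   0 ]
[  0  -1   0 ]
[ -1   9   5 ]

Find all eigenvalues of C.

-1, 5, 10

C is lower triangular, so its eigenvalues are the diagonal entries.
Diagonal: 10, -1, 5.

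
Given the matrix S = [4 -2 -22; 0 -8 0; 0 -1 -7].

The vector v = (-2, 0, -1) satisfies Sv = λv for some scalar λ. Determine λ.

Compute Sv: S·(-2, 0, -1) = (14, 0, 7).
Since Sv = λv, compare component 1: 14 = λ·-2, so λ = -7.

-7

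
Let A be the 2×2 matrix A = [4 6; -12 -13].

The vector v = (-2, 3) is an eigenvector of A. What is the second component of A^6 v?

46875

First find the eigenvalue: Av = (10, -15) = -5·(-2, 3), so λ = -5.
Then A^6 v = λ^6·v = (-5)^6·(-2, 3) = 15625·(-2, 3) = (-31250, 46875).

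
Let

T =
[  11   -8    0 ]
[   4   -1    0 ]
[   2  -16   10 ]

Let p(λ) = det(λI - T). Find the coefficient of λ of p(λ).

121

p(λ) = λ^3 - 20λ^2 + 121λ - 210.
The coefficient of λ is 121.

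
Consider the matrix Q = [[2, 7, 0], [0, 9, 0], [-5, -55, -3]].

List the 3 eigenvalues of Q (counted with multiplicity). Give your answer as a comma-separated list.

Set up det(rI - Q) = 0.
Expanding the 3×3 determinant: p(r) = r^3 - 8r^2 - 15r + 54.
Since p(2) = 0, r = 2 is a root.
Factor out (r - 2): p(r) = (r - 2)·(r^2 - 6r - 27).
The quadratic factors as (r + 3)·(r - 9).
Eigenvalues: -3, 2, 9.

-3, 2, 9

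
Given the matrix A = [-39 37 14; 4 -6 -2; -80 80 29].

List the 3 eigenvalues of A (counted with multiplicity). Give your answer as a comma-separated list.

-11, -3, -2

Compute the characteristic polynomial p(s) = det(sI - A).
Expanding along the first row, p(s) = s^3 + 16s^2 + 61s + 66.
Rational-root test: s = -2 gives p(-2) = 0.
Factor out (s + 2): p(s) = (s + 2)·(s^2 + 14s + 33).
The quadratic factors as (s + 11)·(s + 3).
Eigenvalues: -11, -3, -2.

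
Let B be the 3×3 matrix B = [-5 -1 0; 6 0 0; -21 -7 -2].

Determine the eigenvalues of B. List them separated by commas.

-3, -2, -2

The characteristic polynomial is p(r) = det(rI - B).
Expanding the 3×3 determinant: p(r) = r^3 + 7r^2 + 16r + 12.
Rational-root test: r = -3 gives p(-3) = 0.
Factor out (r + 3): p(r) = (r + 3)·(r^2 + 4r + 4).
The quadratic factor is (r + 2)^2.
Eigenvalues: -3, -2, -2.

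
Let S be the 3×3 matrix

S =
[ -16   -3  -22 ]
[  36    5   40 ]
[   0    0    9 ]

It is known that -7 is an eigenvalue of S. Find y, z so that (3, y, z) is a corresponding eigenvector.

-9, 0

We need (S + 7I)v = 0.
S + 7I = [[-9, -3, -22], [36, 12, 40], [0, 0, 16]].
Row 1: (-9)·3 + (-3)·y + (-22)·z = 0
Row 2: (36)·3 + (12)·y + (40)·z = 0
Row 3: (0)·3 + (0)·y + (16)·z = 0
Solving gives y = -9, z = 0.
Check: S·(3, -9, 0) = (-21, 63, 0) = -7·(3, -9, 0).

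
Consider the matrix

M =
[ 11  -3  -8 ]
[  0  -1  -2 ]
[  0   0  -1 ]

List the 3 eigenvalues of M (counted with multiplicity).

M is upper triangular, so its eigenvalues are the diagonal entries.
Diagonal: 11, -1, -1.

-1, -1, 11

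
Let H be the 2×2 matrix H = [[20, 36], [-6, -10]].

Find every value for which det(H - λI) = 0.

2, 8

det(H - λI) = (20 - λ)(-10 - λ) - (36)·(-6) = λ^2 - 10λ + 16.
This factors as (λ - 2)·(λ - 8) = 0.
Eigenvalues: 2, 8.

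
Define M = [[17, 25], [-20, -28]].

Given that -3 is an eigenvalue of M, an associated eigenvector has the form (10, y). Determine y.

We need (M + 3I)v = 0.
M + 3I = [[20, 25], [-20, -25]].
Row 1: (20)·10 + (25)·y = 0
Row 2: (-20)·10 + (-25)·y = 0
Solving gives y = -8.
Check: M·(10, -8) = (-30, 24) = -3·(10, -8).

-8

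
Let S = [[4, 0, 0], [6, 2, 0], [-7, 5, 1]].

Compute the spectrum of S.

S is lower triangular, so its eigenvalues are the diagonal entries.
Diagonal: 4, 2, 1.

1, 2, 4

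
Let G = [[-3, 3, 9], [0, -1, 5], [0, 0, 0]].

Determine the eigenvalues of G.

-3, -1, 0

G is upper triangular, so its eigenvalues are the diagonal entries.
Diagonal: -3, -1, 0.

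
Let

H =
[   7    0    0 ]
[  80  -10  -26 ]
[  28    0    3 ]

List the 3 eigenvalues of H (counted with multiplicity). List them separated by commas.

-10, 3, 7

Set up det(rI - H) = 0.
Expanding along the first row, p(r) = r^3 - 79r + 210.
Since p(7) = 0, r = 7 is a root.
Factor out (r - 7): p(r) = (r - 7)·(r^2 + 7r - 30).
The quadratic factors as (r + 10)·(r - 3).
Eigenvalues: -10, 3, 7.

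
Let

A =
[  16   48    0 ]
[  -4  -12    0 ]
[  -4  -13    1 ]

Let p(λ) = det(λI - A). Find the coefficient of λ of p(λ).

p(λ) = λ^3 - 5λ^2 + 4λ.
The coefficient of λ is 4.

4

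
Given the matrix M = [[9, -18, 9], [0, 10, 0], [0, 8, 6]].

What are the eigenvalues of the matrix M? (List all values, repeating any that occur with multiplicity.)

6, 9, 10

Set up det(λI - M) = 0.
Expanding the 3×3 determinant: p(λ) = λ^3 - 25λ^2 + 204λ - 540.
Since p(6) = 0, λ = 6 is a root.
Dividing by (λ - 6) leaves λ^2 - 19λ + 90.
The quadratic factors as (λ - 9)·(λ - 10).
Eigenvalues: 6, 9, 10.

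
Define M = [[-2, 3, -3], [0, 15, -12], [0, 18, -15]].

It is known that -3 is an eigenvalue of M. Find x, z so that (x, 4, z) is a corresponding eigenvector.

6, 6

We need (M + 3I)v = 0.
M + 3I = [[1, 3, -3], [0, 18, -12], [0, 18, -12]].
Row 1: (1)·x + (3)·4 + (-3)·z = 0
Row 2: (0)·x + (18)·4 + (-12)·z = 0
Row 3: (0)·x + (18)·4 + (-12)·z = 0
Solving gives x = 6, z = 6.
Check: M·(6, 4, 6) = (-18, -12, -18) = -3·(6, 4, 6).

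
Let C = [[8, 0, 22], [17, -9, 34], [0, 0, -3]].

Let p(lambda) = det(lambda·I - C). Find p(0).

-216

p(0) = det(0·I − C) = det(−C) = (−1)^3·det(C).
det(C) = 216, so p(0) = -216.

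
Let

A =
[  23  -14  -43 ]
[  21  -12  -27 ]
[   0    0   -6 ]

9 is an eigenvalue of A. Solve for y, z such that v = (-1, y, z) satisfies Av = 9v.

We need (A - 9I)v = 0.
A - 9I = [[14, -14, -43], [21, -21, -27], [0, 0, -15]].
Row 1: (14)·-1 + (-14)·y + (-43)·z = 0
Row 2: (21)·-1 + (-21)·y + (-27)·z = 0
Row 3: (0)·-1 + (0)·y + (-15)·z = 0
Solving gives y = -1, z = 0.
Check: A·(-1, -1, 0) = (-9, -9, 0) = 9·(-1, -1, 0).

-1, 0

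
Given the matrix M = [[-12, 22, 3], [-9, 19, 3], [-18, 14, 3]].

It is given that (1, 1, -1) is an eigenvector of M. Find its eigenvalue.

7

Compute Mv: M·(1, 1, -1) = (7, 7, -7).
Since Mv = λv, compare component 1: 7 = λ·1, so λ = 7.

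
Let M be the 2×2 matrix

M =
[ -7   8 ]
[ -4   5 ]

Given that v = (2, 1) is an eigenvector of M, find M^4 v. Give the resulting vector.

First find the eigenvalue: Mv = (-6, -3) = -3·(2, 1), so λ = -3.
Then M^4 v = λ^4·v = (-3)^4·(2, 1) = 81·(2, 1) = (162, 81).

(162, 81)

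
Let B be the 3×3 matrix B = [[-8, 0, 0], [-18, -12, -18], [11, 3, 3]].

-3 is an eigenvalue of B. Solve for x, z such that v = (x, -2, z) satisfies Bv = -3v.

0, 1

We need (B + 3I)v = 0.
B + 3I = [[-5, 0, 0], [-18, -9, -18], [11, 3, 6]].
Row 1: (-5)·x + (0)·-2 + (0)·z = 0
Row 2: (-18)·x + (-9)·-2 + (-18)·z = 0
Row 3: (11)·x + (3)·-2 + (6)·z = 0
Solving gives x = 0, z = 1.
Check: B·(0, -2, 1) = (0, 6, -3) = -3·(0, -2, 1).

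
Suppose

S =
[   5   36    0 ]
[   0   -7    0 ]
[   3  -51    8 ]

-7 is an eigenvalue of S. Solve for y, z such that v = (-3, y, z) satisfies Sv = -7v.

1, 4

We need (S + 7I)v = 0.
S + 7I = [[12, 36, 0], [0, 0, 0], [3, -51, 15]].
Row 1: (12)·-3 + (36)·y + (0)·z = 0
Row 2: (0)·-3 + (0)·y + (0)·z = 0
Row 3: (3)·-3 + (-51)·y + (15)·z = 0
Solving gives y = 1, z = 4.
Check: S·(-3, 1, 4) = (21, -7, -28) = -7·(-3, 1, 4).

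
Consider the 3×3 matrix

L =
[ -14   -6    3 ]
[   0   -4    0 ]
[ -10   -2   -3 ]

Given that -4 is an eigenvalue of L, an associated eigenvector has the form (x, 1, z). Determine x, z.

We need (L + 4I)v = 0.
L + 4I = [[-10, -6, 3], [0, 0, 0], [-10, -2, 1]].
Row 1: (-10)·x + (-6)·1 + (3)·z = 0
Row 2: (0)·x + (0)·1 + (0)·z = 0
Row 3: (-10)·x + (-2)·1 + (1)·z = 0
Solving gives x = 0, z = 2.
Check: L·(0, 1, 2) = (0, -4, -8) = -4·(0, 1, 2).

0, 2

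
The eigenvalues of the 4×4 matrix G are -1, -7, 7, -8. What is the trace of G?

-9

trace(G) is the sum of the eigenvalues: (-1) + (-7) + (7) + (-8) = -9.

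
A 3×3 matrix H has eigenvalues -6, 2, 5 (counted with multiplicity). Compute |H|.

det(H) is the product of the eigenvalues: (-6) · (2) · (5) = -60.

-60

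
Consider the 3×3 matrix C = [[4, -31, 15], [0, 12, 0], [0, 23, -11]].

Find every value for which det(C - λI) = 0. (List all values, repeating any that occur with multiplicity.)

The characteristic polynomial is p(μ) = det(μI - C).
Cofactor expansion gives p(μ) = μ^3 - 5μ^2 - 128μ + 528.
Rational-root test: μ = 4 gives p(4) = 0.
Dividing by (μ - 4) leaves μ^2 - μ - 132.
The quadratic factors as (μ + 11)·(μ - 12).
Eigenvalues: -11, 4, 12.

-11, 4, 12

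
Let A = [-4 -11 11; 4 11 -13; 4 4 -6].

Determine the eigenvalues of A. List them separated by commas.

-4, -2, 7

The characteristic polynomial is p(r) = det(rI - A).
Expanding the 3×3 determinant: p(r) = r^3 - r^2 - 34r - 56.
Try r = -2: p(-2) = 0, so -2 is a root.
Dividing by (r + 2) leaves r^2 - 3r - 28.
The quadratic factors as (r + 4)·(r - 7).
Eigenvalues: -4, -2, 7.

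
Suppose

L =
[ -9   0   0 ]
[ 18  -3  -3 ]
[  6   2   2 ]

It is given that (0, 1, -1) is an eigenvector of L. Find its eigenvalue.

Compute Lv: L·(0, 1, -1) = (0, 0, 0).
Since Lv = λv, compare component 2: 0 = λ·1, so λ = 0.

0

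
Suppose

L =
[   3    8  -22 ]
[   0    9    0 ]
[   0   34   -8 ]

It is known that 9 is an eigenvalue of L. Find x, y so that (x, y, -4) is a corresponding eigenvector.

We need (L - 9I)v = 0.
L - 9I = [[-6, 8, -22], [0, 0, 0], [0, 34, -17]].
Row 1: (-6)·x + (8)·y + (-22)·-4 = 0
Row 2: (0)·x + (0)·y + (0)·-4 = 0
Row 3: (0)·x + (34)·y + (-17)·-4 = 0
Solving gives x = 12, y = -2.
Check: L·(12, -2, -4) = (108, -18, -36) = 9·(12, -2, -4).

12, -2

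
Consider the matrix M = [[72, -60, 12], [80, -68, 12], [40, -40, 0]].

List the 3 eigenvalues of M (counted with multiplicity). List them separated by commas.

-8, 0, 12

Compute the characteristic polynomial p(lambda) = det(lambda·I - M).
Expanding the 3×3 determinant: p(lambda) = lambda^3 - 4·lambda^2 - 96·lambda.
Try lambda = 0: p(0) = 0, so 0 is a root.
Factor out lambda: p(lambda) = lambda·(lambda^2 - 4·lambda - 96).
The quadratic factors as (lambda + 8)·(lambda - 12).
Eigenvalues: -8, 0, 12.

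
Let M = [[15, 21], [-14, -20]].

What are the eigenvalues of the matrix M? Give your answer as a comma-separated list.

det(M - sI) = (15 - s)(-20 - s) - (21)·(-14) = s^2 + 5s - 6.
This factors as (s + 6)·(s - 1) = 0.
Eigenvalues: -6, 1.

-6, 1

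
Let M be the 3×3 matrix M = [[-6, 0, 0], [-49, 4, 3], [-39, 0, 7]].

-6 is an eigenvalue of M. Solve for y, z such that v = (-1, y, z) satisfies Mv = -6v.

We need (M + 6I)v = 0.
M + 6I = [[0, 0, 0], [-49, 10, 3], [-39, 0, 13]].
Row 1: (0)·-1 + (0)·y + (0)·z = 0
Row 2: (-49)·-1 + (10)·y + (3)·z = 0
Row 3: (-39)·-1 + (0)·y + (13)·z = 0
Solving gives y = -4, z = -3.
Check: M·(-1, -4, -3) = (6, 24, 18) = -6·(-1, -4, -3).

-4, -3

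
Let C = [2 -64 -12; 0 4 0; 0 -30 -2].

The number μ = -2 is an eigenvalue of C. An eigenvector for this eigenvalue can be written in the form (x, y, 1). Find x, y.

We need (C + 2I)v = 0.
C + 2I = [[4, -64, -12], [0, 6, 0], [0, -30, 0]].
Row 1: (4)·x + (-64)·y + (-12)·1 = 0
Row 2: (0)·x + (6)·y + (0)·1 = 0
Row 3: (0)·x + (-30)·y + (0)·1 = 0
Solving gives x = 3, y = 0.
Check: C·(3, 0, 1) = (-6, 0, -2) = -2·(3, 0, 1).

3, 0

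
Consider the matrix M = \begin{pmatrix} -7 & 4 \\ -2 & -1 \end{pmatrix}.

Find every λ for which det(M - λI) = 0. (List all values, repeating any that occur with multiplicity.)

-5, -3

det(M - μI) = (-7 - μ)(-1 - μ) - (4)·(-2) = μ^2 + 8μ + 15.
This factors as (μ + 5)·(μ + 3) = 0.
Eigenvalues: -5, -3.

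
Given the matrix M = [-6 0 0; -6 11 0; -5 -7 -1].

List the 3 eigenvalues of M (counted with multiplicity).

M is lower triangular, so its eigenvalues are the diagonal entries.
Diagonal: -6, 11, -1.

-6, -1, 11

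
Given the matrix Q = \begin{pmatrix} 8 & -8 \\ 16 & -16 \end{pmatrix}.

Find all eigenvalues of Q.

-8, 0

det(Q - sI) = (8 - s)(-16 - s) - (-8)·(16) = s^2 + 8s.
This factors as (s + 8)·s = 0.
Eigenvalues: -8, 0.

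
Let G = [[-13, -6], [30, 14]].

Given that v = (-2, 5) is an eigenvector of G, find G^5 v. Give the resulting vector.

First find the eigenvalue: Gv = (-4, 10) = 2·(-2, 5), so λ = 2.
Then G^5 v = λ^5·v = 2^5·(-2, 5) = 32·(-2, 5) = (-64, 160).

(-64, 160)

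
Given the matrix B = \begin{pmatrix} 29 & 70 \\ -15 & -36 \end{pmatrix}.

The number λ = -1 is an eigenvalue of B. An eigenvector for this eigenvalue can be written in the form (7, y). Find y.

We need (B + 1I)v = 0.
B + 1I = [[30, 70], [-15, -35]].
Row 1: (30)·7 + (70)·y = 0
Row 2: (-15)·7 + (-35)·y = 0
Solving gives y = -3.
Check: B·(7, -3) = (-7, 3) = -1·(7, -3).

-3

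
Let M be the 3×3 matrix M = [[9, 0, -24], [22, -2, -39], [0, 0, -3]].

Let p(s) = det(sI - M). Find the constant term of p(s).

p(s) = s^3 - 4s^2 - 39s - 54.
The constant term is -54.

-54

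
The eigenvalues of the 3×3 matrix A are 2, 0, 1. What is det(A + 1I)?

If A has eigenvalues 2, 0, 1, then A + 1I has eigenvalues 3, 1, 2.
det(A + 1I) = (3) · (1) · (2) = 6.

6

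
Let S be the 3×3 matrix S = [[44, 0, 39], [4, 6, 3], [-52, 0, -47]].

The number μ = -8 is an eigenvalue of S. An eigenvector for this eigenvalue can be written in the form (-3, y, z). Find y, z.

We need (S + 8I)v = 0.
S + 8I = [[52, 0, 39], [4, 14, 3], [-52, 0, -39]].
Row 1: (52)·-3 + (0)·y + (39)·z = 0
Row 2: (4)·-3 + (14)·y + (3)·z = 0
Row 3: (-52)·-3 + (0)·y + (-39)·z = 0
Solving gives y = 0, z = 4.
Check: S·(-3, 0, 4) = (24, 0, -32) = -8·(-3, 0, 4).

0, 4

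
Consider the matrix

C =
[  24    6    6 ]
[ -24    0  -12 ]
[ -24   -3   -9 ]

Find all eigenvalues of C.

The characteristic polynomial is p(λ) = det(λI - C).
Cofactor expansion gives p(λ) = λ^3 - 15λ^2 + 36λ.
Since p(0) = 0, λ = 0 is a root.
Factor out λ: p(λ) = λ·(λ^2 - 15λ + 36).
The quadratic factors as (λ - 3)·(λ - 12).
Eigenvalues: 0, 3, 12.

0, 3, 12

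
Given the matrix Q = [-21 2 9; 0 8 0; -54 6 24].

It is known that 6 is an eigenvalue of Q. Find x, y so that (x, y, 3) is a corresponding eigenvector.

We need (Q - 6I)v = 0.
Q - 6I = [[-27, 2, 9], [0, 2, 0], [-54, 6, 18]].
Row 1: (-27)·x + (2)·y + (9)·3 = 0
Row 2: (0)·x + (2)·y + (0)·3 = 0
Row 3: (-54)·x + (6)·y + (18)·3 = 0
Solving gives x = 1, y = 0.
Check: Q·(1, 0, 3) = (6, 0, 18) = 6·(1, 0, 3).

1, 0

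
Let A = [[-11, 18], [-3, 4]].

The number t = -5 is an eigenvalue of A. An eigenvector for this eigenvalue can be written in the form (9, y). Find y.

We need (A + 5I)v = 0.
A + 5I = [[-6, 18], [-3, 9]].
Row 1: (-6)·9 + (18)·y = 0
Row 2: (-3)·9 + (9)·y = 0
Solving gives y = 3.
Check: A·(9, 3) = (-45, -15) = -5·(9, 3).

3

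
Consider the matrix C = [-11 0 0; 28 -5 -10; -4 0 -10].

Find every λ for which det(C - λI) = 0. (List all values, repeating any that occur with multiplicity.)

Set up det(lambda·I - C) = 0.
Expanding along the first row, p(lambda) = lambda^3 + 26·lambda^2 + 215·lambda + 550.
Try lambda = -5: p(-5) = 0, so -5 is a root.
Dividing by (lambda + 5) leaves lambda^2 + 21·lambda + 110.
The quadratic factors as (lambda + 11)·(lambda + 10).
Eigenvalues: -11, -10, -5.

-11, -10, -5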